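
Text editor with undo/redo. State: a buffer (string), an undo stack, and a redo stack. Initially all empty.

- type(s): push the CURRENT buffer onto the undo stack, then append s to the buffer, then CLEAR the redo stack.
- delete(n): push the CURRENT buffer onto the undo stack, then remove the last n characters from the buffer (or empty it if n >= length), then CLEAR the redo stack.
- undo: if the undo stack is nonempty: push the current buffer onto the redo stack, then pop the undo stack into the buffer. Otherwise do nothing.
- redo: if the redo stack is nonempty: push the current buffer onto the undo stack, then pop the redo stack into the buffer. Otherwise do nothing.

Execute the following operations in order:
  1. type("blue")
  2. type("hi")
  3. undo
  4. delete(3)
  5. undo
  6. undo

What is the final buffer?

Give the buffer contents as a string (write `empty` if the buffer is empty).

Answer: empty

Derivation:
After op 1 (type): buf='blue' undo_depth=1 redo_depth=0
After op 2 (type): buf='bluehi' undo_depth=2 redo_depth=0
After op 3 (undo): buf='blue' undo_depth=1 redo_depth=1
After op 4 (delete): buf='b' undo_depth=2 redo_depth=0
After op 5 (undo): buf='blue' undo_depth=1 redo_depth=1
After op 6 (undo): buf='(empty)' undo_depth=0 redo_depth=2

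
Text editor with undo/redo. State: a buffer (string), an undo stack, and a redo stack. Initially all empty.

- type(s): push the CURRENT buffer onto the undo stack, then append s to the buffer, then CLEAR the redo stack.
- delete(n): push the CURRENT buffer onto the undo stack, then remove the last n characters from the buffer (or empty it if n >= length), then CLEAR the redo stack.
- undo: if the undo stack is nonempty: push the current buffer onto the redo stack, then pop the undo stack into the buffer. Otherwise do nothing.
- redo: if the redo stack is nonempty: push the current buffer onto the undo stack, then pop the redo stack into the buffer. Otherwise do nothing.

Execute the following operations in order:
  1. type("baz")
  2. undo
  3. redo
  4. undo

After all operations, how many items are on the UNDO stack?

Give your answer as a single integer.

After op 1 (type): buf='baz' undo_depth=1 redo_depth=0
After op 2 (undo): buf='(empty)' undo_depth=0 redo_depth=1
After op 3 (redo): buf='baz' undo_depth=1 redo_depth=0
After op 4 (undo): buf='(empty)' undo_depth=0 redo_depth=1

Answer: 0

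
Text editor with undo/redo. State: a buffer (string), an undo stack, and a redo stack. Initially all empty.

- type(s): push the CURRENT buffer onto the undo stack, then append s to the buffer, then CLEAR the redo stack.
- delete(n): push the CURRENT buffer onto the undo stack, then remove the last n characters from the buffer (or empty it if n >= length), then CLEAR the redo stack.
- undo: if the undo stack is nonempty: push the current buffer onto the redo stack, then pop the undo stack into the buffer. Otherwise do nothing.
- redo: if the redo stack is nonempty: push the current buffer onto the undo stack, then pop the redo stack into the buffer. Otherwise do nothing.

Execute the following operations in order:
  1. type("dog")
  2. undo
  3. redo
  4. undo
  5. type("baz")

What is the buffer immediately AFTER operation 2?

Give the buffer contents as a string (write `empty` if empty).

Answer: empty

Derivation:
After op 1 (type): buf='dog' undo_depth=1 redo_depth=0
After op 2 (undo): buf='(empty)' undo_depth=0 redo_depth=1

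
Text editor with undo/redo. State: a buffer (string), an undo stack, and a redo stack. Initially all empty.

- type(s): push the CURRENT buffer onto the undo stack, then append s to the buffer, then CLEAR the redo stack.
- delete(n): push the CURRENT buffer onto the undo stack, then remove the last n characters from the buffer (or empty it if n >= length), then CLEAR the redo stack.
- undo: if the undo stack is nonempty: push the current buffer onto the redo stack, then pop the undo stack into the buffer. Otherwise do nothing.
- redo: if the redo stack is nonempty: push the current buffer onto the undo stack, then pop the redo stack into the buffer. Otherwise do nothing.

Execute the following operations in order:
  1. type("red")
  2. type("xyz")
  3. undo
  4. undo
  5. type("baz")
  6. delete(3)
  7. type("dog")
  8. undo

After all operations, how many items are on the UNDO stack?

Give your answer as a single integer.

After op 1 (type): buf='red' undo_depth=1 redo_depth=0
After op 2 (type): buf='redxyz' undo_depth=2 redo_depth=0
After op 3 (undo): buf='red' undo_depth=1 redo_depth=1
After op 4 (undo): buf='(empty)' undo_depth=0 redo_depth=2
After op 5 (type): buf='baz' undo_depth=1 redo_depth=0
After op 6 (delete): buf='(empty)' undo_depth=2 redo_depth=0
After op 7 (type): buf='dog' undo_depth=3 redo_depth=0
After op 8 (undo): buf='(empty)' undo_depth=2 redo_depth=1

Answer: 2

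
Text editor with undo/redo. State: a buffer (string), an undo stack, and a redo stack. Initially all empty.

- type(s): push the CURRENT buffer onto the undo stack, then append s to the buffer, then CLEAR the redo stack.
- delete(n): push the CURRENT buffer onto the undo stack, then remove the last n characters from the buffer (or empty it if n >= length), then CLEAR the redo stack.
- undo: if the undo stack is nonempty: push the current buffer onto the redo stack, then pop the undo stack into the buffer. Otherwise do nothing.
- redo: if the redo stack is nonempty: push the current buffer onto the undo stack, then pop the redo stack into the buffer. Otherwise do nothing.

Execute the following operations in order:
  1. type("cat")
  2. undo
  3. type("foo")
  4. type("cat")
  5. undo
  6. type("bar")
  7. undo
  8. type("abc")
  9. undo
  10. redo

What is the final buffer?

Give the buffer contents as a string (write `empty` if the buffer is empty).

After op 1 (type): buf='cat' undo_depth=1 redo_depth=0
After op 2 (undo): buf='(empty)' undo_depth=0 redo_depth=1
After op 3 (type): buf='foo' undo_depth=1 redo_depth=0
After op 4 (type): buf='foocat' undo_depth=2 redo_depth=0
After op 5 (undo): buf='foo' undo_depth=1 redo_depth=1
After op 6 (type): buf='foobar' undo_depth=2 redo_depth=0
After op 7 (undo): buf='foo' undo_depth=1 redo_depth=1
After op 8 (type): buf='fooabc' undo_depth=2 redo_depth=0
After op 9 (undo): buf='foo' undo_depth=1 redo_depth=1
After op 10 (redo): buf='fooabc' undo_depth=2 redo_depth=0

Answer: fooabc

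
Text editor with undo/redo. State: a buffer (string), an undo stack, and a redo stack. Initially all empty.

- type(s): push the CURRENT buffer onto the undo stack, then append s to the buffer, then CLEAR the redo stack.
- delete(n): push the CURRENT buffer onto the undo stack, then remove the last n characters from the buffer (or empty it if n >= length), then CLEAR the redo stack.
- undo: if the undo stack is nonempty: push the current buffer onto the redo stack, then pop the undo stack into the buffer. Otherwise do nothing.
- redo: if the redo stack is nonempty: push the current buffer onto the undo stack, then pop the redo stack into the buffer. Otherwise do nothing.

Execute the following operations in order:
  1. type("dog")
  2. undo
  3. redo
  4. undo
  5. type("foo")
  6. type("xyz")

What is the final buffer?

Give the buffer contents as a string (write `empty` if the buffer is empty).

After op 1 (type): buf='dog' undo_depth=1 redo_depth=0
After op 2 (undo): buf='(empty)' undo_depth=0 redo_depth=1
After op 3 (redo): buf='dog' undo_depth=1 redo_depth=0
After op 4 (undo): buf='(empty)' undo_depth=0 redo_depth=1
After op 5 (type): buf='foo' undo_depth=1 redo_depth=0
After op 6 (type): buf='fooxyz' undo_depth=2 redo_depth=0

Answer: fooxyz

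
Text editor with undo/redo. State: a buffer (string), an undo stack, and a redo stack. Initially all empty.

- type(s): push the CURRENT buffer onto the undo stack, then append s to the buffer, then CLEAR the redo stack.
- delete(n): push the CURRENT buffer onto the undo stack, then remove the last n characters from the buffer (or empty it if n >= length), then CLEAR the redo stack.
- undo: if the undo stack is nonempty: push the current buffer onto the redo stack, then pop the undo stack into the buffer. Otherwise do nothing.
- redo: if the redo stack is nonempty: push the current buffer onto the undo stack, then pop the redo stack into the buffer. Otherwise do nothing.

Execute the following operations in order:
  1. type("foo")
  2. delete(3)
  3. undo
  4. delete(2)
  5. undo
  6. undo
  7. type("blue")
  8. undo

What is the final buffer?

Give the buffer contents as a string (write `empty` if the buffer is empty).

Answer: empty

Derivation:
After op 1 (type): buf='foo' undo_depth=1 redo_depth=0
After op 2 (delete): buf='(empty)' undo_depth=2 redo_depth=0
After op 3 (undo): buf='foo' undo_depth=1 redo_depth=1
After op 4 (delete): buf='f' undo_depth=2 redo_depth=0
After op 5 (undo): buf='foo' undo_depth=1 redo_depth=1
After op 6 (undo): buf='(empty)' undo_depth=0 redo_depth=2
After op 7 (type): buf='blue' undo_depth=1 redo_depth=0
After op 8 (undo): buf='(empty)' undo_depth=0 redo_depth=1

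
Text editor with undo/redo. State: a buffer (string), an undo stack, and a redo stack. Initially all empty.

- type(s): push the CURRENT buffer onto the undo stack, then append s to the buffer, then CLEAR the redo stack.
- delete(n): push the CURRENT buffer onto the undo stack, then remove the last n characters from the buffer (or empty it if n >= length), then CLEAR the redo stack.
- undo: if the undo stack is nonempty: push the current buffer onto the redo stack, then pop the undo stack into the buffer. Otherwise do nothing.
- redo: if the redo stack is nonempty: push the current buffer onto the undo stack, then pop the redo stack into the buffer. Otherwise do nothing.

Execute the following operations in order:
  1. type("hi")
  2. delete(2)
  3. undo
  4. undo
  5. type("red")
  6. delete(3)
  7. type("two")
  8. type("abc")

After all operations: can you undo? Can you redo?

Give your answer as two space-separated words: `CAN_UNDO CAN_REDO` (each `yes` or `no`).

After op 1 (type): buf='hi' undo_depth=1 redo_depth=0
After op 2 (delete): buf='(empty)' undo_depth=2 redo_depth=0
After op 3 (undo): buf='hi' undo_depth=1 redo_depth=1
After op 4 (undo): buf='(empty)' undo_depth=0 redo_depth=2
After op 5 (type): buf='red' undo_depth=1 redo_depth=0
After op 6 (delete): buf='(empty)' undo_depth=2 redo_depth=0
After op 7 (type): buf='two' undo_depth=3 redo_depth=0
After op 8 (type): buf='twoabc' undo_depth=4 redo_depth=0

Answer: yes no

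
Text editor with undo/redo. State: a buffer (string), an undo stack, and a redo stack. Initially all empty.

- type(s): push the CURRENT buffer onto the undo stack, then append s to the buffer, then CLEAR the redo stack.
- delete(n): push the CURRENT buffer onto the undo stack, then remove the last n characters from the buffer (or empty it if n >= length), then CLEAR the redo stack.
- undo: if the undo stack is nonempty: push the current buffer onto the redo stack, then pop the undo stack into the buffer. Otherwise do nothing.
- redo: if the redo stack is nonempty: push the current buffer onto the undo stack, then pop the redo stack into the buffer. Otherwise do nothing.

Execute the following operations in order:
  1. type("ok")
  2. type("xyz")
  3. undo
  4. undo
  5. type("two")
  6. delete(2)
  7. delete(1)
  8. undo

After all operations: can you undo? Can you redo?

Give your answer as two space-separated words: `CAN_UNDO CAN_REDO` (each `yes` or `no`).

After op 1 (type): buf='ok' undo_depth=1 redo_depth=0
After op 2 (type): buf='okxyz' undo_depth=2 redo_depth=0
After op 3 (undo): buf='ok' undo_depth=1 redo_depth=1
After op 4 (undo): buf='(empty)' undo_depth=0 redo_depth=2
After op 5 (type): buf='two' undo_depth=1 redo_depth=0
After op 6 (delete): buf='t' undo_depth=2 redo_depth=0
After op 7 (delete): buf='(empty)' undo_depth=3 redo_depth=0
After op 8 (undo): buf='t' undo_depth=2 redo_depth=1

Answer: yes yes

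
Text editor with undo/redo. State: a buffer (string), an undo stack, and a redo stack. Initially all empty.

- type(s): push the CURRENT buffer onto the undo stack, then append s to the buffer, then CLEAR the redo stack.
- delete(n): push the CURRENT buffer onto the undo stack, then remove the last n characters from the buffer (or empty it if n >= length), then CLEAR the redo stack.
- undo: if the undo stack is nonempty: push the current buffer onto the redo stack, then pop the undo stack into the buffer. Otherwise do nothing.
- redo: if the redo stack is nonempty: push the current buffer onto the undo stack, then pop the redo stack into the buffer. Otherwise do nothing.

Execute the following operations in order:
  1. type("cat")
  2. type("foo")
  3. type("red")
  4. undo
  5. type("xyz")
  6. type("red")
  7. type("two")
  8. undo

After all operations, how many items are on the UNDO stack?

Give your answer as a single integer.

After op 1 (type): buf='cat' undo_depth=1 redo_depth=0
After op 2 (type): buf='catfoo' undo_depth=2 redo_depth=0
After op 3 (type): buf='catfoored' undo_depth=3 redo_depth=0
After op 4 (undo): buf='catfoo' undo_depth=2 redo_depth=1
After op 5 (type): buf='catfooxyz' undo_depth=3 redo_depth=0
After op 6 (type): buf='catfooxyzred' undo_depth=4 redo_depth=0
After op 7 (type): buf='catfooxyzredtwo' undo_depth=5 redo_depth=0
After op 8 (undo): buf='catfooxyzred' undo_depth=4 redo_depth=1

Answer: 4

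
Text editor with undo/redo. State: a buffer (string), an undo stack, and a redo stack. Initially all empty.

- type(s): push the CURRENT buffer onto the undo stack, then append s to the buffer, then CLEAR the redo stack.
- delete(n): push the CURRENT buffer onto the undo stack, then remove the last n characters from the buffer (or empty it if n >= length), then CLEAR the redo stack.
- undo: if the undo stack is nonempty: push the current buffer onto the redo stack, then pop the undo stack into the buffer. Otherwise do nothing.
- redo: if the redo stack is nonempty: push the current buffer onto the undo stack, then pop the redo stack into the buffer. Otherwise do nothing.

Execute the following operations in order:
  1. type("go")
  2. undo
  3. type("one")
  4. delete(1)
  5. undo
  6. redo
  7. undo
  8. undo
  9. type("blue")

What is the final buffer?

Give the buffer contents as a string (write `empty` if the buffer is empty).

Answer: blue

Derivation:
After op 1 (type): buf='go' undo_depth=1 redo_depth=0
After op 2 (undo): buf='(empty)' undo_depth=0 redo_depth=1
After op 3 (type): buf='one' undo_depth=1 redo_depth=0
After op 4 (delete): buf='on' undo_depth=2 redo_depth=0
After op 5 (undo): buf='one' undo_depth=1 redo_depth=1
After op 6 (redo): buf='on' undo_depth=2 redo_depth=0
After op 7 (undo): buf='one' undo_depth=1 redo_depth=1
After op 8 (undo): buf='(empty)' undo_depth=0 redo_depth=2
After op 9 (type): buf='blue' undo_depth=1 redo_depth=0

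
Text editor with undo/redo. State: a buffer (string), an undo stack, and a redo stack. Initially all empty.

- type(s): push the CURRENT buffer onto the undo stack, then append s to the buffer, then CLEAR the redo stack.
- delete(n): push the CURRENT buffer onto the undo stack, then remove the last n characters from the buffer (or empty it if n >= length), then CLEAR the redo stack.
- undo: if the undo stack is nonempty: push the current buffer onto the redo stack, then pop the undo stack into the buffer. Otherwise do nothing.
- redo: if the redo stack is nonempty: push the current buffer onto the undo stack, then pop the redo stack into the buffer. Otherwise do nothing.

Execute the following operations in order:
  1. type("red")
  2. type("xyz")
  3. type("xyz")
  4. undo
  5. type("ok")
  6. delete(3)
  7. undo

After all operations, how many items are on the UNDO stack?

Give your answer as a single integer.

Answer: 3

Derivation:
After op 1 (type): buf='red' undo_depth=1 redo_depth=0
After op 2 (type): buf='redxyz' undo_depth=2 redo_depth=0
After op 3 (type): buf='redxyzxyz' undo_depth=3 redo_depth=0
After op 4 (undo): buf='redxyz' undo_depth=2 redo_depth=1
After op 5 (type): buf='redxyzok' undo_depth=3 redo_depth=0
After op 6 (delete): buf='redxy' undo_depth=4 redo_depth=0
After op 7 (undo): buf='redxyzok' undo_depth=3 redo_depth=1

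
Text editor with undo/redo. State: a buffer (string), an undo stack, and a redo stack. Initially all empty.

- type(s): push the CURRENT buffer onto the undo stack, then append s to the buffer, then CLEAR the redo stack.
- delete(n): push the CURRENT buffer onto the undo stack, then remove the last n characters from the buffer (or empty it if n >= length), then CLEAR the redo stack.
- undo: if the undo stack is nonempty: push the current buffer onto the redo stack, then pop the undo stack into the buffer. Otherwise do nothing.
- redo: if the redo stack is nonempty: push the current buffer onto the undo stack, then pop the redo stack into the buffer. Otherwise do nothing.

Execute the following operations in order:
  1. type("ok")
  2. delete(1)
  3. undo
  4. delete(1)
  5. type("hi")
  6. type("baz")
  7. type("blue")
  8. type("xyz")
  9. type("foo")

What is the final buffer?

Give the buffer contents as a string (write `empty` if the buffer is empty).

Answer: ohibazbluexyzfoo

Derivation:
After op 1 (type): buf='ok' undo_depth=1 redo_depth=0
After op 2 (delete): buf='o' undo_depth=2 redo_depth=0
After op 3 (undo): buf='ok' undo_depth=1 redo_depth=1
After op 4 (delete): buf='o' undo_depth=2 redo_depth=0
After op 5 (type): buf='ohi' undo_depth=3 redo_depth=0
After op 6 (type): buf='ohibaz' undo_depth=4 redo_depth=0
After op 7 (type): buf='ohibazblue' undo_depth=5 redo_depth=0
After op 8 (type): buf='ohibazbluexyz' undo_depth=6 redo_depth=0
After op 9 (type): buf='ohibazbluexyzfoo' undo_depth=7 redo_depth=0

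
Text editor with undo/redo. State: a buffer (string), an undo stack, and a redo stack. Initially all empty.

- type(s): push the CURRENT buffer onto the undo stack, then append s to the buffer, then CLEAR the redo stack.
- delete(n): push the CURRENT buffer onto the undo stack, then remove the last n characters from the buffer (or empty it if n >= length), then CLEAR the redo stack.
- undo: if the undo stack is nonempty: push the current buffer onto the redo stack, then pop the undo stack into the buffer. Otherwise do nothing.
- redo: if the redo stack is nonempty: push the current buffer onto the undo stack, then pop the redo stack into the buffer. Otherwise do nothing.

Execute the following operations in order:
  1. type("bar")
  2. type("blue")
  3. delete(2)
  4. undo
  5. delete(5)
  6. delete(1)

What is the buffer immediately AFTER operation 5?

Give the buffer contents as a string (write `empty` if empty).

After op 1 (type): buf='bar' undo_depth=1 redo_depth=0
After op 2 (type): buf='barblue' undo_depth=2 redo_depth=0
After op 3 (delete): buf='barbl' undo_depth=3 redo_depth=0
After op 4 (undo): buf='barblue' undo_depth=2 redo_depth=1
After op 5 (delete): buf='ba' undo_depth=3 redo_depth=0

Answer: ba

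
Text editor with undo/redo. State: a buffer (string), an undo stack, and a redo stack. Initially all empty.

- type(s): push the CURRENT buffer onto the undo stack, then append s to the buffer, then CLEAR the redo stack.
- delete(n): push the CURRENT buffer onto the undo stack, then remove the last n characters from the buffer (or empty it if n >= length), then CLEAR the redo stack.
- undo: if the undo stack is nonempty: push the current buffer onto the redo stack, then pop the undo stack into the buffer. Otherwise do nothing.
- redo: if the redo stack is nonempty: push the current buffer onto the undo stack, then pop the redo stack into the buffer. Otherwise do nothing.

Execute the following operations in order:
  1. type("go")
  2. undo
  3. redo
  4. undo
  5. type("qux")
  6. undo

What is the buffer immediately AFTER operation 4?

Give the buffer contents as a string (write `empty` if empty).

Answer: empty

Derivation:
After op 1 (type): buf='go' undo_depth=1 redo_depth=0
After op 2 (undo): buf='(empty)' undo_depth=0 redo_depth=1
After op 3 (redo): buf='go' undo_depth=1 redo_depth=0
After op 4 (undo): buf='(empty)' undo_depth=0 redo_depth=1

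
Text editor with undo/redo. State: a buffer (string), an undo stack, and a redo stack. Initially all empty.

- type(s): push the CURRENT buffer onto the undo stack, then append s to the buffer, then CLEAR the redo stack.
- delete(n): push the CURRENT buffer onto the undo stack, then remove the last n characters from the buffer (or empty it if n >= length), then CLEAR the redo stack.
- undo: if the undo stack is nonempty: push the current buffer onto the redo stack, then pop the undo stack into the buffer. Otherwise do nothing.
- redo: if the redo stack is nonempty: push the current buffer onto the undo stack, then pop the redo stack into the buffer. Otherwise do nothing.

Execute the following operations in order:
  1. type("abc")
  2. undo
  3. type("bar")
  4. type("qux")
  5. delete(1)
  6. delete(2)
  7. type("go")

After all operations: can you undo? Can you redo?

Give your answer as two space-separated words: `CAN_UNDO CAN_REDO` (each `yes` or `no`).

Answer: yes no

Derivation:
After op 1 (type): buf='abc' undo_depth=1 redo_depth=0
After op 2 (undo): buf='(empty)' undo_depth=0 redo_depth=1
After op 3 (type): buf='bar' undo_depth=1 redo_depth=0
After op 4 (type): buf='barqux' undo_depth=2 redo_depth=0
After op 5 (delete): buf='barqu' undo_depth=3 redo_depth=0
After op 6 (delete): buf='bar' undo_depth=4 redo_depth=0
After op 7 (type): buf='bargo' undo_depth=5 redo_depth=0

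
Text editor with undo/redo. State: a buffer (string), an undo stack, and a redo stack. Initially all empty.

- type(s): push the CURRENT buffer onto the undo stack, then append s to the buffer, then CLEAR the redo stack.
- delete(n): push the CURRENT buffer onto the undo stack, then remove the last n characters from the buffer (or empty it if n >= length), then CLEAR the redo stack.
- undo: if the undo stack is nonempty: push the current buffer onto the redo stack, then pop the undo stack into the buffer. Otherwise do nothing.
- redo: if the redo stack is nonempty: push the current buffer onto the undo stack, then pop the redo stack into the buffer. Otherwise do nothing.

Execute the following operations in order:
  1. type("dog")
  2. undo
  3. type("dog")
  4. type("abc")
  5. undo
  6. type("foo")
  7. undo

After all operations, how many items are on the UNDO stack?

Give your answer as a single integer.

Answer: 1

Derivation:
After op 1 (type): buf='dog' undo_depth=1 redo_depth=0
After op 2 (undo): buf='(empty)' undo_depth=0 redo_depth=1
After op 3 (type): buf='dog' undo_depth=1 redo_depth=0
After op 4 (type): buf='dogabc' undo_depth=2 redo_depth=0
After op 5 (undo): buf='dog' undo_depth=1 redo_depth=1
After op 6 (type): buf='dogfoo' undo_depth=2 redo_depth=0
After op 7 (undo): buf='dog' undo_depth=1 redo_depth=1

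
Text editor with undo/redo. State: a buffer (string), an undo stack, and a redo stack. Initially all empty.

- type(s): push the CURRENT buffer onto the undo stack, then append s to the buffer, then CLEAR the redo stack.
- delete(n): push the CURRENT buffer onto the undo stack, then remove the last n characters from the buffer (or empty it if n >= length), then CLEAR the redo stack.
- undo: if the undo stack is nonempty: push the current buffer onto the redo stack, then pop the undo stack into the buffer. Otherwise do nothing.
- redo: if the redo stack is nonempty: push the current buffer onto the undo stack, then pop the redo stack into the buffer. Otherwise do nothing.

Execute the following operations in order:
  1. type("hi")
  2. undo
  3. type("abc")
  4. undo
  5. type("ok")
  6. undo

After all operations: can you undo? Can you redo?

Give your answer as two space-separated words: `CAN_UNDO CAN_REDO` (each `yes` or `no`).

Answer: no yes

Derivation:
After op 1 (type): buf='hi' undo_depth=1 redo_depth=0
After op 2 (undo): buf='(empty)' undo_depth=0 redo_depth=1
After op 3 (type): buf='abc' undo_depth=1 redo_depth=0
After op 4 (undo): buf='(empty)' undo_depth=0 redo_depth=1
After op 5 (type): buf='ok' undo_depth=1 redo_depth=0
After op 6 (undo): buf='(empty)' undo_depth=0 redo_depth=1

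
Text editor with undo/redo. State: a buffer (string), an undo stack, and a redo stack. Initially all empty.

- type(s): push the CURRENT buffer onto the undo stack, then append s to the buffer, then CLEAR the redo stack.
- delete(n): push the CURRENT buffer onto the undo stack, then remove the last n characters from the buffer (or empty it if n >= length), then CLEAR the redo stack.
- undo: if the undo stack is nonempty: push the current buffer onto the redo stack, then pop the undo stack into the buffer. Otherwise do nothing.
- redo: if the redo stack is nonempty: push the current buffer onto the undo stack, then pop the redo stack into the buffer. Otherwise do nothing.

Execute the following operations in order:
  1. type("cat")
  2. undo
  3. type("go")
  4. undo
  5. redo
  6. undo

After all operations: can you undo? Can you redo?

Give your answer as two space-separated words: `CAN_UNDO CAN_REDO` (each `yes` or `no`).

After op 1 (type): buf='cat' undo_depth=1 redo_depth=0
After op 2 (undo): buf='(empty)' undo_depth=0 redo_depth=1
After op 3 (type): buf='go' undo_depth=1 redo_depth=0
After op 4 (undo): buf='(empty)' undo_depth=0 redo_depth=1
After op 5 (redo): buf='go' undo_depth=1 redo_depth=0
After op 6 (undo): buf='(empty)' undo_depth=0 redo_depth=1

Answer: no yes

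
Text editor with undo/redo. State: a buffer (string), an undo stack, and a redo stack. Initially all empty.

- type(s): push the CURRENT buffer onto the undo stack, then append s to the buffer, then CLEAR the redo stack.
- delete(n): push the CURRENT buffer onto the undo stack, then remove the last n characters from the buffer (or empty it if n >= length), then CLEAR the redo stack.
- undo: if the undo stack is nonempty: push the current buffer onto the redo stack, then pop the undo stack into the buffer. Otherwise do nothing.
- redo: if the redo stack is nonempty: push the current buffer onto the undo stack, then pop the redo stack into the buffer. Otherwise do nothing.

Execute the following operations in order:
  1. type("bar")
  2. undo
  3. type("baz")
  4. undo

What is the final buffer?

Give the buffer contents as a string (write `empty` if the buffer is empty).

After op 1 (type): buf='bar' undo_depth=1 redo_depth=0
After op 2 (undo): buf='(empty)' undo_depth=0 redo_depth=1
After op 3 (type): buf='baz' undo_depth=1 redo_depth=0
After op 4 (undo): buf='(empty)' undo_depth=0 redo_depth=1

Answer: empty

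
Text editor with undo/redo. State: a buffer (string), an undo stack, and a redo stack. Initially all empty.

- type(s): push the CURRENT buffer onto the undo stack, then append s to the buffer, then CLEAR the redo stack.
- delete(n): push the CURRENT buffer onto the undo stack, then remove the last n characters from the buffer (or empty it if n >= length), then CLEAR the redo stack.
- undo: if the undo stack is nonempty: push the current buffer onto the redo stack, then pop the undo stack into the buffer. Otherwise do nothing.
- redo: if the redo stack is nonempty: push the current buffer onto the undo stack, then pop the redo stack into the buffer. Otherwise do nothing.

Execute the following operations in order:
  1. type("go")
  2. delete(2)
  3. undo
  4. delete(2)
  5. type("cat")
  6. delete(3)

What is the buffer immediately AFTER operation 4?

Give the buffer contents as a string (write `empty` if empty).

Answer: empty

Derivation:
After op 1 (type): buf='go' undo_depth=1 redo_depth=0
After op 2 (delete): buf='(empty)' undo_depth=2 redo_depth=0
After op 3 (undo): buf='go' undo_depth=1 redo_depth=1
After op 4 (delete): buf='(empty)' undo_depth=2 redo_depth=0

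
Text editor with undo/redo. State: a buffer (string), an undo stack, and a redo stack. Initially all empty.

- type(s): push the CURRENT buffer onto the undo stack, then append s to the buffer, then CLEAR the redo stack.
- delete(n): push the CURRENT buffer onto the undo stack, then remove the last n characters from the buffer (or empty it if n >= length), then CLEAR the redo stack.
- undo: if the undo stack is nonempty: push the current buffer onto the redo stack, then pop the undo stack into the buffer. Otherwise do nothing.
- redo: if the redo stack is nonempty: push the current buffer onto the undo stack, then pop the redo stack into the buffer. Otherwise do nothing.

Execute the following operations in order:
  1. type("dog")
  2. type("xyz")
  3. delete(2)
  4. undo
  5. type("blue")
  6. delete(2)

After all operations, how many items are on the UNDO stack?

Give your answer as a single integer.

After op 1 (type): buf='dog' undo_depth=1 redo_depth=0
After op 2 (type): buf='dogxyz' undo_depth=2 redo_depth=0
After op 3 (delete): buf='dogx' undo_depth=3 redo_depth=0
After op 4 (undo): buf='dogxyz' undo_depth=2 redo_depth=1
After op 5 (type): buf='dogxyzblue' undo_depth=3 redo_depth=0
After op 6 (delete): buf='dogxyzbl' undo_depth=4 redo_depth=0

Answer: 4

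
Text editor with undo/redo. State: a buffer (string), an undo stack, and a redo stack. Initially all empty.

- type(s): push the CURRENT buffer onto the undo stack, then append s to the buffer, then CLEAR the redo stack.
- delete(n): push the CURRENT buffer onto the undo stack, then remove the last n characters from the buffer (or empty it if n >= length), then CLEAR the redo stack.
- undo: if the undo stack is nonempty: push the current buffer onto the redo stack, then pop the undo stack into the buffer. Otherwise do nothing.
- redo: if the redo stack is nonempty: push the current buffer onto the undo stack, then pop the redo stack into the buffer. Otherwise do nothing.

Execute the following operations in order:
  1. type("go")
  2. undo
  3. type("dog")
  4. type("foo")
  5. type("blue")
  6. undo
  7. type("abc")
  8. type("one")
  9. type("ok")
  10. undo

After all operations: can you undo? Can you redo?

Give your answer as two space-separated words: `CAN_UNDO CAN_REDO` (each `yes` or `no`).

After op 1 (type): buf='go' undo_depth=1 redo_depth=0
After op 2 (undo): buf='(empty)' undo_depth=0 redo_depth=1
After op 3 (type): buf='dog' undo_depth=1 redo_depth=0
After op 4 (type): buf='dogfoo' undo_depth=2 redo_depth=0
After op 5 (type): buf='dogfooblue' undo_depth=3 redo_depth=0
After op 6 (undo): buf='dogfoo' undo_depth=2 redo_depth=1
After op 7 (type): buf='dogfooabc' undo_depth=3 redo_depth=0
After op 8 (type): buf='dogfooabcone' undo_depth=4 redo_depth=0
After op 9 (type): buf='dogfooabconeok' undo_depth=5 redo_depth=0
After op 10 (undo): buf='dogfooabcone' undo_depth=4 redo_depth=1

Answer: yes yes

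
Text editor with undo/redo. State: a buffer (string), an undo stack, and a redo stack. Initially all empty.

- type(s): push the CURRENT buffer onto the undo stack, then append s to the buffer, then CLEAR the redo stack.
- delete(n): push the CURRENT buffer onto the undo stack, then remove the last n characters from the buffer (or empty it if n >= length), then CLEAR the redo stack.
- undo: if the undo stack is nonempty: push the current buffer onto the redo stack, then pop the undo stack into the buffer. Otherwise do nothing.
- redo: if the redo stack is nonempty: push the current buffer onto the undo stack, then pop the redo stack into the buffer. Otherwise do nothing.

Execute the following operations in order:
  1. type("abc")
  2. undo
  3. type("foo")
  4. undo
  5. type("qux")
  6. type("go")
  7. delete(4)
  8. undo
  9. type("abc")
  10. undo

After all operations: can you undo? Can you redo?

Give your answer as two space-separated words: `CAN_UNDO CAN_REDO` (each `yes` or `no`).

Answer: yes yes

Derivation:
After op 1 (type): buf='abc' undo_depth=1 redo_depth=0
After op 2 (undo): buf='(empty)' undo_depth=0 redo_depth=1
After op 3 (type): buf='foo' undo_depth=1 redo_depth=0
After op 4 (undo): buf='(empty)' undo_depth=0 redo_depth=1
After op 5 (type): buf='qux' undo_depth=1 redo_depth=0
After op 6 (type): buf='quxgo' undo_depth=2 redo_depth=0
After op 7 (delete): buf='q' undo_depth=3 redo_depth=0
After op 8 (undo): buf='quxgo' undo_depth=2 redo_depth=1
After op 9 (type): buf='quxgoabc' undo_depth=3 redo_depth=0
After op 10 (undo): buf='quxgo' undo_depth=2 redo_depth=1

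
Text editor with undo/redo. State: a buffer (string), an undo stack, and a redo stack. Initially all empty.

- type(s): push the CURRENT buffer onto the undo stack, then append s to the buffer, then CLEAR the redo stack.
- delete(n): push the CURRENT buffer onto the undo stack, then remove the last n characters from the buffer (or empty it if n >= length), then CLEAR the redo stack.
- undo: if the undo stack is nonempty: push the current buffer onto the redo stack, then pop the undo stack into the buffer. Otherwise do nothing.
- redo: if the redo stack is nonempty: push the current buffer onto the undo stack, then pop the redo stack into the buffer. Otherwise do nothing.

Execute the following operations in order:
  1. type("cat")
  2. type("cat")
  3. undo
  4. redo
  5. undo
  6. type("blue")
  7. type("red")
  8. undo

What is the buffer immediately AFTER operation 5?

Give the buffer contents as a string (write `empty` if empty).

After op 1 (type): buf='cat' undo_depth=1 redo_depth=0
After op 2 (type): buf='catcat' undo_depth=2 redo_depth=0
After op 3 (undo): buf='cat' undo_depth=1 redo_depth=1
After op 4 (redo): buf='catcat' undo_depth=2 redo_depth=0
After op 5 (undo): buf='cat' undo_depth=1 redo_depth=1

Answer: cat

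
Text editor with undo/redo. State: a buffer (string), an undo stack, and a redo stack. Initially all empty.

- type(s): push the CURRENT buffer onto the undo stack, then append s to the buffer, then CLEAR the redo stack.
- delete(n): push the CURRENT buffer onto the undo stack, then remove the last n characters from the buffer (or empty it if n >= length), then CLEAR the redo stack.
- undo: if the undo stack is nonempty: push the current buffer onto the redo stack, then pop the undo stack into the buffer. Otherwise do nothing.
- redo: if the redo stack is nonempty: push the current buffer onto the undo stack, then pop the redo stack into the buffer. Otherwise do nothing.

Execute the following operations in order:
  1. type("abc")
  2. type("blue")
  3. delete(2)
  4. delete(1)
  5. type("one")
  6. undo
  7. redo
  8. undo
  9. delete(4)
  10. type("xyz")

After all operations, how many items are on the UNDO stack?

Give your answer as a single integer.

Answer: 6

Derivation:
After op 1 (type): buf='abc' undo_depth=1 redo_depth=0
After op 2 (type): buf='abcblue' undo_depth=2 redo_depth=0
After op 3 (delete): buf='abcbl' undo_depth=3 redo_depth=0
After op 4 (delete): buf='abcb' undo_depth=4 redo_depth=0
After op 5 (type): buf='abcbone' undo_depth=5 redo_depth=0
After op 6 (undo): buf='abcb' undo_depth=4 redo_depth=1
After op 7 (redo): buf='abcbone' undo_depth=5 redo_depth=0
After op 8 (undo): buf='abcb' undo_depth=4 redo_depth=1
After op 9 (delete): buf='(empty)' undo_depth=5 redo_depth=0
After op 10 (type): buf='xyz' undo_depth=6 redo_depth=0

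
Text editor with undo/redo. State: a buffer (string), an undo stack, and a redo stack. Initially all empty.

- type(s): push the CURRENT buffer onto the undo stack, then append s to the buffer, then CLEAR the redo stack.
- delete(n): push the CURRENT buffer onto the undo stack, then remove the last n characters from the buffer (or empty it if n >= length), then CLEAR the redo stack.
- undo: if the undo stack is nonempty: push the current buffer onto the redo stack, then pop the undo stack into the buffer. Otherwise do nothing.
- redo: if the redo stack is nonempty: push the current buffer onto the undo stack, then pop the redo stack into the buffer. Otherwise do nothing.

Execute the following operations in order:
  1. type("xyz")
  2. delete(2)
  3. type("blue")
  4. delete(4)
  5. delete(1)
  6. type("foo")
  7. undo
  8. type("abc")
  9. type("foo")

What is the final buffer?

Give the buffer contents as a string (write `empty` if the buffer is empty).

After op 1 (type): buf='xyz' undo_depth=1 redo_depth=0
After op 2 (delete): buf='x' undo_depth=2 redo_depth=0
After op 3 (type): buf='xblue' undo_depth=3 redo_depth=0
After op 4 (delete): buf='x' undo_depth=4 redo_depth=0
After op 5 (delete): buf='(empty)' undo_depth=5 redo_depth=0
After op 6 (type): buf='foo' undo_depth=6 redo_depth=0
After op 7 (undo): buf='(empty)' undo_depth=5 redo_depth=1
After op 8 (type): buf='abc' undo_depth=6 redo_depth=0
After op 9 (type): buf='abcfoo' undo_depth=7 redo_depth=0

Answer: abcfoo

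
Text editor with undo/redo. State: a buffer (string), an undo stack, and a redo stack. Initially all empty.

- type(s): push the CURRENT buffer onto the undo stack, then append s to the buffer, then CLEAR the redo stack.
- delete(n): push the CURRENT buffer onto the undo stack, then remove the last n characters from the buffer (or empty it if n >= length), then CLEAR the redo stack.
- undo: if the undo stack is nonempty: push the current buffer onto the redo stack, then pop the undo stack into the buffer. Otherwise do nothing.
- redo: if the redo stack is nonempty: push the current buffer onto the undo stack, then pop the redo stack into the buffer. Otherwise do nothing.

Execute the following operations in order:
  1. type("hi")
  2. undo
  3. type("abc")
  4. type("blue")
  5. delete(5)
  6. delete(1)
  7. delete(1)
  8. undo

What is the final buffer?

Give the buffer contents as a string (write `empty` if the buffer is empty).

Answer: a

Derivation:
After op 1 (type): buf='hi' undo_depth=1 redo_depth=0
After op 2 (undo): buf='(empty)' undo_depth=0 redo_depth=1
After op 3 (type): buf='abc' undo_depth=1 redo_depth=0
After op 4 (type): buf='abcblue' undo_depth=2 redo_depth=0
After op 5 (delete): buf='ab' undo_depth=3 redo_depth=0
After op 6 (delete): buf='a' undo_depth=4 redo_depth=0
After op 7 (delete): buf='(empty)' undo_depth=5 redo_depth=0
After op 8 (undo): buf='a' undo_depth=4 redo_depth=1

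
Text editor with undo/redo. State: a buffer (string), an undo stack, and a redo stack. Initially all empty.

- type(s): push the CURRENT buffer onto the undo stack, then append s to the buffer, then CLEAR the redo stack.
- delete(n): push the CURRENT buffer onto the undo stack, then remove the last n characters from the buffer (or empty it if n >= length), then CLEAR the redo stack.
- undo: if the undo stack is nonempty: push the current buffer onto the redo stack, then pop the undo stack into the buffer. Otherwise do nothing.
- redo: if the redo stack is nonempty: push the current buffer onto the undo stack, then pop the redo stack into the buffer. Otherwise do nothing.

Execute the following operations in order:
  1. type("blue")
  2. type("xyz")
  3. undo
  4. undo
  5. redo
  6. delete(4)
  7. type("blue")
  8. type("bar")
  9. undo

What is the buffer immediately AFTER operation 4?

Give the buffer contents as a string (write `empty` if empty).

After op 1 (type): buf='blue' undo_depth=1 redo_depth=0
After op 2 (type): buf='bluexyz' undo_depth=2 redo_depth=0
After op 3 (undo): buf='blue' undo_depth=1 redo_depth=1
After op 4 (undo): buf='(empty)' undo_depth=0 redo_depth=2

Answer: empty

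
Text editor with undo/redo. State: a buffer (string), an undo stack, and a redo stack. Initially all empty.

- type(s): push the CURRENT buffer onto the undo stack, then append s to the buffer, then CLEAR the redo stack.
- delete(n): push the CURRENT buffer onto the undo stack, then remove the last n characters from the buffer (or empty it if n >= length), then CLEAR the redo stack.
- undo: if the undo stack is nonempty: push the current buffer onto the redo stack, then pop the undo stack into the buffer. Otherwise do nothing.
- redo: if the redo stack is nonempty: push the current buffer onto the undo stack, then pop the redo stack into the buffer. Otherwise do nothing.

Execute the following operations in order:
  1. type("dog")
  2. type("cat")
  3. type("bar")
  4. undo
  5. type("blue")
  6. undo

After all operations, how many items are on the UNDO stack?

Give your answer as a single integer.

After op 1 (type): buf='dog' undo_depth=1 redo_depth=0
After op 2 (type): buf='dogcat' undo_depth=2 redo_depth=0
After op 3 (type): buf='dogcatbar' undo_depth=3 redo_depth=0
After op 4 (undo): buf='dogcat' undo_depth=2 redo_depth=1
After op 5 (type): buf='dogcatblue' undo_depth=3 redo_depth=0
After op 6 (undo): buf='dogcat' undo_depth=2 redo_depth=1

Answer: 2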